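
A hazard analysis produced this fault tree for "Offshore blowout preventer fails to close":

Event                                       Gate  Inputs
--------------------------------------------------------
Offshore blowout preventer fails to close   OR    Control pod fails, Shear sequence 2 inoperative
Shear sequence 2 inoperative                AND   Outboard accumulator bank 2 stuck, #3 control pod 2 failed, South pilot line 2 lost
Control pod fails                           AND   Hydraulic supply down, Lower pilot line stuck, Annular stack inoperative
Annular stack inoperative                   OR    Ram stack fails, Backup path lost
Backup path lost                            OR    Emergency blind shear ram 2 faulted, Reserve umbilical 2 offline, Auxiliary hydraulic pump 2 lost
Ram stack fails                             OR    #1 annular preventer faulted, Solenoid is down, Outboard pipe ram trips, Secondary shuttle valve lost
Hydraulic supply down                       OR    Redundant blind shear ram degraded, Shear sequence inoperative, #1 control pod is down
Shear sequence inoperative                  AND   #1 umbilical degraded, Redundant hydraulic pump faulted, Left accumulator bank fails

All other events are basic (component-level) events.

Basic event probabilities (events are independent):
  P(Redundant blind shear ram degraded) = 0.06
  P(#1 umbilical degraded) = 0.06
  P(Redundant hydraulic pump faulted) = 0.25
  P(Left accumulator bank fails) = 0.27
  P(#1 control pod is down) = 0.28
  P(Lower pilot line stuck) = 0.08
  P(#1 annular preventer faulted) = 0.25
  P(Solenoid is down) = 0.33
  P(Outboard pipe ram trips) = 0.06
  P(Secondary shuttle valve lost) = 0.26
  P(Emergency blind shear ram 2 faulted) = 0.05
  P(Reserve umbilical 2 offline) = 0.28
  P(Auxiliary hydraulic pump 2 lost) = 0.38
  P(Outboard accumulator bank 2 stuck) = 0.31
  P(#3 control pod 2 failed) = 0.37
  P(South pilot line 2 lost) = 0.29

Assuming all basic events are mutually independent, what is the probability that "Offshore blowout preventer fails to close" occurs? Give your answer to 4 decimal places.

P(Shear sequence inoperative) [AND] = 0.06 × 0.25 × 0.27 = 0.004050
P(Hydraulic supply down) [OR] = 1 − (1−0.06) × (1−0.004050) × (1−0.28) = 0.325941
P(Ram stack fails) [OR] = 1 − (1−0.25) × (1−0.33) × (1−0.06) × (1−0.26) = 0.650461
P(Backup path lost) [OR] = 1 − (1−0.05) × (1−0.28) × (1−0.38) = 0.575920
P(Annular stack inoperative) [OR] = 1 − (1−0.650461) × (1−0.575920) = 0.851768
P(Control pod fails) [AND] = 0.325941 × 0.08 × 0.851768 = 0.022210
P(Shear sequence 2 inoperative) [AND] = 0.31 × 0.37 × 0.29 = 0.033263
P(Offshore blowout preventer fails to close) [OR] = 1 − (1−0.022210) × (1−0.033263) = 0.054734
Rounded to 4 decimal places: P(Offshore blowout preventer fails to close) ≈ 0.0547.

0.0547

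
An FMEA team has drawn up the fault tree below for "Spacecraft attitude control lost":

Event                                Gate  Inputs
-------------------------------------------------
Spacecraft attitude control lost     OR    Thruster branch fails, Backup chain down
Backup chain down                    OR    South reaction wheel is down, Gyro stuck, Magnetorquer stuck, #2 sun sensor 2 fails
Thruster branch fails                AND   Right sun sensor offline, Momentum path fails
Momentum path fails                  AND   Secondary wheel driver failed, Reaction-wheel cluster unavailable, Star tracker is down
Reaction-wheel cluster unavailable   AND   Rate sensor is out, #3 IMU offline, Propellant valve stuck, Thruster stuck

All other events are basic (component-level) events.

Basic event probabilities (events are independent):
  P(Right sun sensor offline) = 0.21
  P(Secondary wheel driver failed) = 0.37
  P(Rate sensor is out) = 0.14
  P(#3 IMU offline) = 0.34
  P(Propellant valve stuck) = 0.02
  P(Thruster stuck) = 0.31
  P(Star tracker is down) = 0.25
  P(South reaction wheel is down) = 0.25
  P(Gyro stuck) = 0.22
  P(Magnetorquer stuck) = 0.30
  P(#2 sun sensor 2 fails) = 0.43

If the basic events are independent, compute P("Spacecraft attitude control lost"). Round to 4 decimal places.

P(Reaction-wheel cluster unavailable) [AND] = 0.14 × 0.34 × 0.02 × 0.31 = 0.000295
P(Momentum path fails) [AND] = 0.37 × 0.000295 × 0.25 = 0.000027
P(Thruster branch fails) [AND] = 0.21 × 0.000027 = 0.000006
P(Backup chain down) [OR] = 1 − (1−0.25) × (1−0.22) × (1−0.30) × (1−0.43) = 0.766585
P(Spacecraft attitude control lost) [OR] = 1 − (1−0.000006) × (1−0.766585) = 0.766586
Rounded to 4 decimal places: P(Spacecraft attitude control lost) ≈ 0.7666.

0.7666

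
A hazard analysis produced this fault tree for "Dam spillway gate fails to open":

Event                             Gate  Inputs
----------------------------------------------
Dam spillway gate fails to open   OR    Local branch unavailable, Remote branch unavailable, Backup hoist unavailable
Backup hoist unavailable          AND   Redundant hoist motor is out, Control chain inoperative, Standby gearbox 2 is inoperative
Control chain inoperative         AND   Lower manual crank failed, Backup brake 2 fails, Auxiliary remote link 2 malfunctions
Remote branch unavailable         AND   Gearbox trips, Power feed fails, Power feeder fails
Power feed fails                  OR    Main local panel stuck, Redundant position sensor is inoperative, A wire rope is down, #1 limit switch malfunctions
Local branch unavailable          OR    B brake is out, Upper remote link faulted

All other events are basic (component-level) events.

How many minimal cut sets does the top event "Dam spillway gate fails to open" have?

Local branch unavailable [OR]: union of children's cut sets → 2 cut set(s).
Power feed fails [OR]: union of children's cut sets → 4 cut set(s).
Remote branch unavailable [AND]: one cut set from each child combined → 1 × 4 × 1 = 4 cut set(s).
Control chain inoperative [AND]: one cut set from each child combined → 1 × 1 × 1 = 1 cut set(s).
Backup hoist unavailable [AND]: one cut set from each child combined → 1 × 1 × 1 = 1 cut set(s).
Dam spillway gate fails to open [OR]: union of children's cut sets → 7 cut set(s).
Minimal cut sets: {B brake is out}; {Upper remote link faulted}; {Gearbox trips, Main local panel stuck, Power feeder fails}; {Gearbox trips, Power feeder fails, Redundant position sensor is inoperative}; {A wire rope is down, Gearbox trips, Power feeder fails}; {#1 limit switch malfunctions, Gearbox trips, Power feeder fails}; {Auxiliary remote link 2 malfunctions, Backup brake 2 fails, Lower manual crank failed, Redundant hoist motor is out, Standby gearbox 2 is inoperative}.

7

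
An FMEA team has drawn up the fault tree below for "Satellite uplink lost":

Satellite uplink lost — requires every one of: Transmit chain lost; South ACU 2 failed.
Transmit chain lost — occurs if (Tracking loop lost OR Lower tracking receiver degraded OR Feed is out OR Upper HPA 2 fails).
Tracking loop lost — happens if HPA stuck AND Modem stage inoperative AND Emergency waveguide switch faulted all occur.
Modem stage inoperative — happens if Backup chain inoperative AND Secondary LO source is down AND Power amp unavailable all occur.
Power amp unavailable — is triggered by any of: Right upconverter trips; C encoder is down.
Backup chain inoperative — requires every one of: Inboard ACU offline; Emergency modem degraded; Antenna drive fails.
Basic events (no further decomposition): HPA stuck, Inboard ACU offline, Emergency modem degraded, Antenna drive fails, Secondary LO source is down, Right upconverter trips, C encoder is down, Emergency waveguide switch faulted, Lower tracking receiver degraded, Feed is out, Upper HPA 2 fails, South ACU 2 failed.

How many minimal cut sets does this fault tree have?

Backup chain inoperative [AND]: one cut set from each child combined → 1 × 1 × 1 = 1 cut set(s).
Power amp unavailable [OR]: union of children's cut sets → 2 cut set(s).
Modem stage inoperative [AND]: one cut set from each child combined → 1 × 1 × 2 = 2 cut set(s).
Tracking loop lost [AND]: one cut set from each child combined → 1 × 2 × 1 = 2 cut set(s).
Transmit chain lost [OR]: union of children's cut sets → 5 cut set(s).
Satellite uplink lost [AND]: one cut set from each child combined → 5 × 1 = 5 cut set(s).
Minimal cut sets: {Antenna drive fails, Emergency modem degraded, Emergency waveguide switch faulted, HPA stuck, Inboard ACU offline, Right upconverter trips, Secondary LO source is down, South ACU 2 failed}; {Antenna drive fails, C encoder is down, Emergency modem degraded, Emergency waveguide switch faulted, HPA stuck, Inboard ACU offline, Secondary LO source is down, South ACU 2 failed}; {Lower tracking receiver degraded, South ACU 2 failed}; {Feed is out, South ACU 2 failed}; {South ACU 2 failed, Upper HPA 2 fails}.

5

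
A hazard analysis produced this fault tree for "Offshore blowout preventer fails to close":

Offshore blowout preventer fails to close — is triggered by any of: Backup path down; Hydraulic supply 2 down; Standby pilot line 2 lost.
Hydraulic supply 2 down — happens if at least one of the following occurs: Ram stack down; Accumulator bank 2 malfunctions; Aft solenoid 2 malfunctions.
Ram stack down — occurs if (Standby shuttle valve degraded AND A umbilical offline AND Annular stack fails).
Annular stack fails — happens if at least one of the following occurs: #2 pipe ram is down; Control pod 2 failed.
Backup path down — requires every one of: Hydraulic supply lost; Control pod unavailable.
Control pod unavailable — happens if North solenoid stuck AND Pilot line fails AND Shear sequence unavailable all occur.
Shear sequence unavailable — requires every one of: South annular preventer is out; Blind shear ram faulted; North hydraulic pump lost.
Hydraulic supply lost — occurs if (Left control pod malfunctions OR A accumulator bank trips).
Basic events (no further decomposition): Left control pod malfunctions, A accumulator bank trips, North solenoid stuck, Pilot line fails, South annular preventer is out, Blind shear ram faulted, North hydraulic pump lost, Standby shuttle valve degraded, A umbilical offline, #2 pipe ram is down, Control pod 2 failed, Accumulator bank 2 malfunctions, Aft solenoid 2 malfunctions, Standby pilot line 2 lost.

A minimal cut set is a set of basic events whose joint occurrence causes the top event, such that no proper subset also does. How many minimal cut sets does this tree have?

Hydraulic supply lost [OR]: union of children's cut sets → 2 cut set(s).
Shear sequence unavailable [AND]: one cut set from each child combined → 1 × 1 × 1 = 1 cut set(s).
Control pod unavailable [AND]: one cut set from each child combined → 1 × 1 × 1 = 1 cut set(s).
Backup path down [AND]: one cut set from each child combined → 2 × 1 = 2 cut set(s).
Annular stack fails [OR]: union of children's cut sets → 2 cut set(s).
Ram stack down [AND]: one cut set from each child combined → 1 × 1 × 2 = 2 cut set(s).
Hydraulic supply 2 down [OR]: union of children's cut sets → 4 cut set(s).
Offshore blowout preventer fails to close [OR]: union of children's cut sets → 7 cut set(s).
Minimal cut sets: {Blind shear ram faulted, Left control pod malfunctions, North hydraulic pump lost, North solenoid stuck, Pilot line fails, South annular preventer is out}; {A accumulator bank trips, Blind shear ram faulted, North hydraulic pump lost, North solenoid stuck, Pilot line fails, South annular preventer is out}; {#2 pipe ram is down, A umbilical offline, Standby shuttle valve degraded}; {A umbilical offline, Control pod 2 failed, Standby shuttle valve degraded}; {Accumulator bank 2 malfunctions}; {Aft solenoid 2 malfunctions}; {Standby pilot line 2 lost}.

7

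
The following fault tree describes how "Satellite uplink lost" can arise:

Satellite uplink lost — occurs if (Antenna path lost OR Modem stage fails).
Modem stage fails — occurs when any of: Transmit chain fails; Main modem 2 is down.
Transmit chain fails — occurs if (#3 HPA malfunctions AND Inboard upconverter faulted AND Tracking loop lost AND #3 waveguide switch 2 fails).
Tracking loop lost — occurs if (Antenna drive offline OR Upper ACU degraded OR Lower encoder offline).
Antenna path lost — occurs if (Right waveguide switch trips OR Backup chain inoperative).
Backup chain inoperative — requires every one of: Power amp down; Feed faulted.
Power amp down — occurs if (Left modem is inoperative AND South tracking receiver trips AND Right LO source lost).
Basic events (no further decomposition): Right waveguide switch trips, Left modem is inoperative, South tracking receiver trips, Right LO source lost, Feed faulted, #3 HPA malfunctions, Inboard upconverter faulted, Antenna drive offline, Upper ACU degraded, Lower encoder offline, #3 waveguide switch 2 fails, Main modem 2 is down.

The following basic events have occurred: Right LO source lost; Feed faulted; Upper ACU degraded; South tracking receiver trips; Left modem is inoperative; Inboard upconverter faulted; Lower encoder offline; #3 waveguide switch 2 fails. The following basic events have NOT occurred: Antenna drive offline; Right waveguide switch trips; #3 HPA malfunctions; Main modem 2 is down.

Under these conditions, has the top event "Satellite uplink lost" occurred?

Power amp down [AND]: Left modem is inoperative=occurs, South tracking receiver trips=occurs, Right LO source lost=occurs → all inputs occur → occurs.
Backup chain inoperative [AND]: Power amp down=occurs, Feed faulted=occurs → all inputs occur → occurs.
Antenna path lost [OR]: Right waveguide switch trips=not, Backup chain inoperative=occurs → at least one input occurs → occurs.
Tracking loop lost [OR]: Antenna drive offline=not, Upper ACU degraded=occurs, Lower encoder offline=occurs → at least one input occurs → occurs.
Transmit chain fails [AND]: #3 HPA malfunctions=not, Inboard upconverter faulted=occurs, Tracking loop lost=occurs, #3 waveguide switch 2 fails=occurs → not all inputs occur → does not occur.
Modem stage fails [OR]: Transmit chain fails=not, Main modem 2 is down=not → no input occurs → does not occur.
Satellite uplink lost [OR]: Antenna path lost=occurs, Modem stage fails=not → at least one input occurs → occurs.

Yes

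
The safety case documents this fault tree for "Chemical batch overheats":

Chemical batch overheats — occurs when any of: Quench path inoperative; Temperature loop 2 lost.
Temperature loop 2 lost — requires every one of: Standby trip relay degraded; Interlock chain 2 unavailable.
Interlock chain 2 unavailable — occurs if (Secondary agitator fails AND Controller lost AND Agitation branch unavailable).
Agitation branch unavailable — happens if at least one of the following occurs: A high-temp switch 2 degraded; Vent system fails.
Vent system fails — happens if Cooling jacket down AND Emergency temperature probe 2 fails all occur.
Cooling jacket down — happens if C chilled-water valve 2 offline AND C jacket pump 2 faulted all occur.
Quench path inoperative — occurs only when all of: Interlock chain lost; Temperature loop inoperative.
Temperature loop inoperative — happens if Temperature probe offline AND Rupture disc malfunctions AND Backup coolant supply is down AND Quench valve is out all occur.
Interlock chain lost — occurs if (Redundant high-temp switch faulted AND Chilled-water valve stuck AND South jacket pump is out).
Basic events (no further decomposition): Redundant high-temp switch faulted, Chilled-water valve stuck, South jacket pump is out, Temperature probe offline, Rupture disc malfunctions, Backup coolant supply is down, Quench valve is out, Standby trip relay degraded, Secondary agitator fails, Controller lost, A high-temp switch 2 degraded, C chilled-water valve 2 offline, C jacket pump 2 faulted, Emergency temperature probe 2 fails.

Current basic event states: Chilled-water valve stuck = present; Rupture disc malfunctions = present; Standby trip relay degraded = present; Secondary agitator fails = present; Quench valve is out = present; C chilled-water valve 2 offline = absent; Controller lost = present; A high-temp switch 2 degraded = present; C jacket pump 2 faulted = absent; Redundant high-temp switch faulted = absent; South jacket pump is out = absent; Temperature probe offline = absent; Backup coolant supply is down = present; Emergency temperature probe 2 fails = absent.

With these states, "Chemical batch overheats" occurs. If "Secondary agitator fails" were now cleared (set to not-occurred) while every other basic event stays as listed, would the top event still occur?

Counterfactual: set "Secondary agitator fails" to not occurred.
Interlock chain lost [AND]: Redundant high-temp switch faulted=not, Chilled-water valve stuck=occurs, South jacket pump is out=not → not all inputs occur → does not occur.
Temperature loop inoperative [AND]: Temperature probe offline=not, Rupture disc malfunctions=occurs, Backup coolant supply is down=occurs, Quench valve is out=occurs → not all inputs occur → does not occur.
Quench path inoperative [AND]: Interlock chain lost=not, Temperature loop inoperative=not → not all inputs occur → does not occur.
Cooling jacket down [AND]: C chilled-water valve 2 offline=not, C jacket pump 2 faulted=not → not all inputs occur → does not occur.
Vent system fails [AND]: Cooling jacket down=not, Emergency temperature probe 2 fails=not → not all inputs occur → does not occur.
Agitation branch unavailable [OR]: A high-temp switch 2 degraded=occurs, Vent system fails=not → at least one input occurs → occurs.
Interlock chain 2 unavailable [AND]: Secondary agitator fails=not, Controller lost=occurs, Agitation branch unavailable=occurs → not all inputs occur → does not occur.
Temperature loop 2 lost [AND]: Standby trip relay degraded=occurs, Interlock chain 2 unavailable=not → not all inputs occur → does not occur.
Chemical batch overheats [OR]: Quench path inoperative=not, Temperature loop 2 lost=not → no input occurs → does not occur.

No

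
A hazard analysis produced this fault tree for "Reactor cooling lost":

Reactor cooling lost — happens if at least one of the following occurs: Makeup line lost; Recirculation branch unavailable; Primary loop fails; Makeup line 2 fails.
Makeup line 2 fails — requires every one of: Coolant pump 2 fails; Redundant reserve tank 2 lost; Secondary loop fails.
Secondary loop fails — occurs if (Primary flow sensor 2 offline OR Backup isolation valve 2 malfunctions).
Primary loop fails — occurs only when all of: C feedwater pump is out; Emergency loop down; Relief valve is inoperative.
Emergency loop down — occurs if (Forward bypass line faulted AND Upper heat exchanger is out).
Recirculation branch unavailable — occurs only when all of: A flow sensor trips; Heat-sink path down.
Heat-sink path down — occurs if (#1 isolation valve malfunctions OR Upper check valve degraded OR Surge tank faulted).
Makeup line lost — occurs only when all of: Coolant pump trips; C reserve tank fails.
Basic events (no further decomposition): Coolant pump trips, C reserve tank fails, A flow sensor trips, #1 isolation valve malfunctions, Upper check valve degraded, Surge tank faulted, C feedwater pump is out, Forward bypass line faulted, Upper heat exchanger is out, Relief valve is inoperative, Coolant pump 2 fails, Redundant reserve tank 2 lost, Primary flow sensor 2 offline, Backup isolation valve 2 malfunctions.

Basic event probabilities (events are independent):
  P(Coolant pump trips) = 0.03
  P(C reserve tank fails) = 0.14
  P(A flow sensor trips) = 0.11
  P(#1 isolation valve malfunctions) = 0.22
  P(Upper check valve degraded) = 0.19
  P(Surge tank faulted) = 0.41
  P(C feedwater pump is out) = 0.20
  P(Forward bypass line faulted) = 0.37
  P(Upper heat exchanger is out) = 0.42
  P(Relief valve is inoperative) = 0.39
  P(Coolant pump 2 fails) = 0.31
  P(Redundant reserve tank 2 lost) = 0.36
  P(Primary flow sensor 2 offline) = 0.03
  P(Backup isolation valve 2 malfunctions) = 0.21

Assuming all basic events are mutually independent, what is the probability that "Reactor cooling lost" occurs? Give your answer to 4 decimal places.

P(Makeup line lost) [AND] = 0.03 × 0.14 = 0.004200
P(Heat-sink path down) [OR] = 1 − (1−0.22) × (1−0.19) × (1−0.41) = 0.627238
P(Recirculation branch unavailable) [AND] = 0.11 × 0.627238 = 0.068996
P(Emergency loop down) [AND] = 0.37 × 0.42 = 0.155400
P(Primary loop fails) [AND] = 0.20 × 0.155400 × 0.39 = 0.012121
P(Secondary loop fails) [OR] = 1 − (1−0.03) × (1−0.21) = 0.233700
P(Makeup line 2 fails) [AND] = 0.31 × 0.36 × 0.233700 = 0.026081
P(Reactor cooling lost) [OR] = 1 − (1−0.004200) × (1−0.068996) × (1−0.012121) × (1−0.026081) = 0.108030
Rounded to 4 decimal places: P(Reactor cooling lost) ≈ 0.1080.

0.1080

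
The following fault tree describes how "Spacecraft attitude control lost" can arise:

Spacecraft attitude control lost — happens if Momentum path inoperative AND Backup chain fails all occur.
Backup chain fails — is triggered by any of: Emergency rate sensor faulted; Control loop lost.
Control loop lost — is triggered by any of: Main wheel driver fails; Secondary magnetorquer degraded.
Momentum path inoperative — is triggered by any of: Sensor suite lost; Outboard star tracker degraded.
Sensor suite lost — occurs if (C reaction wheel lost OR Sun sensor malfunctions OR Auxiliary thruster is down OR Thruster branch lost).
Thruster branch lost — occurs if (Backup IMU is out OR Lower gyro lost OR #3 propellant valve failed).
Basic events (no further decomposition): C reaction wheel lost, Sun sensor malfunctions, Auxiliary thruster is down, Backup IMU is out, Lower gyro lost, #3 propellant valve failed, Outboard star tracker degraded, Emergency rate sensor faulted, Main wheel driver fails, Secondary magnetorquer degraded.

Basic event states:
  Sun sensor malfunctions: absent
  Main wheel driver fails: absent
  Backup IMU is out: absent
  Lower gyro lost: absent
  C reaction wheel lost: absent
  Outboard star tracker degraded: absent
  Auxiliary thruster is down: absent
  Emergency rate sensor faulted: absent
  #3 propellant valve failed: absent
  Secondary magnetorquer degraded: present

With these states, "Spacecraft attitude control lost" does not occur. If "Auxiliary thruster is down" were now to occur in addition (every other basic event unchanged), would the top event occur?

Counterfactual: set "Auxiliary thruster is down" to occurred.
Thruster branch lost [OR]: Backup IMU is out=not, Lower gyro lost=not, #3 propellant valve failed=not → no input occurs → does not occur.
Sensor suite lost [OR]: C reaction wheel lost=not, Sun sensor malfunctions=not, Auxiliary thruster is down=occurs, Thruster branch lost=not → at least one input occurs → occurs.
Momentum path inoperative [OR]: Sensor suite lost=occurs, Outboard star tracker degraded=not → at least one input occurs → occurs.
Control loop lost [OR]: Main wheel driver fails=not, Secondary magnetorquer degraded=occurs → at least one input occurs → occurs.
Backup chain fails [OR]: Emergency rate sensor faulted=not, Control loop lost=occurs → at least one input occurs → occurs.
Spacecraft attitude control lost [AND]: Momentum path inoperative=occurs, Backup chain fails=occurs → all inputs occur → occurs.

Yes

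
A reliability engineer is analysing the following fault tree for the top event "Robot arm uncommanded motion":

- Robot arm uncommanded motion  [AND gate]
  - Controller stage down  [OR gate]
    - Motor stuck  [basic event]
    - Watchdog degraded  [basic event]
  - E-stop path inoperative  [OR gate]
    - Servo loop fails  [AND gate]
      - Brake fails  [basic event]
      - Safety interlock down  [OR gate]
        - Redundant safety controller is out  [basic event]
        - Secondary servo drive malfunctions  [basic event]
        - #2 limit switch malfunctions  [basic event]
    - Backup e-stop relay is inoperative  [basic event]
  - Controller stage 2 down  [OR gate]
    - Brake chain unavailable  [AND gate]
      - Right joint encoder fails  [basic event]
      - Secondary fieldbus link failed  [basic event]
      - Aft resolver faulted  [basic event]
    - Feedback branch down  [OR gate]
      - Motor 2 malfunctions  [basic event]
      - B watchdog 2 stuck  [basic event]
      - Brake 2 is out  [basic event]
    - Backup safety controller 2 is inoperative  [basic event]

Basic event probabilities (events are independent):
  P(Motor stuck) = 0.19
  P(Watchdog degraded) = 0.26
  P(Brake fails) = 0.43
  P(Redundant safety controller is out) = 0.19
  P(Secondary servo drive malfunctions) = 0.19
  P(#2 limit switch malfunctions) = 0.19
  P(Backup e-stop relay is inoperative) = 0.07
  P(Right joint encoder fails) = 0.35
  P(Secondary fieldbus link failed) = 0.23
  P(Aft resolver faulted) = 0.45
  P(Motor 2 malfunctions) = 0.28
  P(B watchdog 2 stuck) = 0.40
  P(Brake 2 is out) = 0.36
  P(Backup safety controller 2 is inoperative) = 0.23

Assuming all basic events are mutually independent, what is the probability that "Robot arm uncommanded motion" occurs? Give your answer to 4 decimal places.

P(Controller stage down) [OR] = 1 − (1−0.19) × (1−0.26) = 0.400600
P(Safety interlock down) [OR] = 1 − (1−0.19) × (1−0.19) × (1−0.19) = 0.468559
P(Servo loop fails) [AND] = 0.43 × 0.468559 = 0.201480
P(E-stop path inoperative) [OR] = 1 − (1−0.201480) × (1−0.07) = 0.257376
P(Brake chain unavailable) [AND] = 0.35 × 0.23 × 0.45 = 0.036225
P(Feedback branch down) [OR] = 1 − (1−0.28) × (1−0.40) × (1−0.36) = 0.723520
P(Controller stage 2 down) [OR] = 1 − (1−0.036225) × (1−0.723520) × (1−0.23) = 0.794822
P(Robot arm uncommanded motion) [AND] = 0.400600 × 0.257376 × 0.794822 = 0.081950
Rounded to 4 decimal places: P(Robot arm uncommanded motion) ≈ 0.0820.

0.0820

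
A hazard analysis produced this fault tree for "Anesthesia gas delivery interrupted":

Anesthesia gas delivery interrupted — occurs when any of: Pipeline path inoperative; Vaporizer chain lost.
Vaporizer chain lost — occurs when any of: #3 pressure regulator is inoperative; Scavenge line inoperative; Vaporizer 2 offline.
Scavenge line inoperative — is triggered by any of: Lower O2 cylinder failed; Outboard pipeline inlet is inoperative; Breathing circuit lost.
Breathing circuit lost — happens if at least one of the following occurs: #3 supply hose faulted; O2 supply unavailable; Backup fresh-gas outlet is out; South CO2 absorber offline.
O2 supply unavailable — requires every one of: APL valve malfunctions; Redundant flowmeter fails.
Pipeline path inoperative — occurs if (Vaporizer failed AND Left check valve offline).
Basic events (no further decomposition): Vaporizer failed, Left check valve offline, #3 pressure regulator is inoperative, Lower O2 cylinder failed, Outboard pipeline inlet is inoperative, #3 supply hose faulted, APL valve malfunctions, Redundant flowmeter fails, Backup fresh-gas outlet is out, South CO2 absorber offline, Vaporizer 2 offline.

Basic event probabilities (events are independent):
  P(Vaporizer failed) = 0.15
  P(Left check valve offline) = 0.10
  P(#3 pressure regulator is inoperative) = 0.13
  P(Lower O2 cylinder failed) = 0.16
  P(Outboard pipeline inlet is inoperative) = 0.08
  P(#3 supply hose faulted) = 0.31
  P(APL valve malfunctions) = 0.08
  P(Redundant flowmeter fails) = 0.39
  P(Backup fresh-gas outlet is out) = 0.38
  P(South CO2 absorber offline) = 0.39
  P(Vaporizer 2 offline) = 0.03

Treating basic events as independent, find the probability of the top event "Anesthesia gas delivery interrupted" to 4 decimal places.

0.8376

P(Pipeline path inoperative) [AND] = 0.15 × 0.10 = 0.015000
P(O2 supply unavailable) [AND] = 0.08 × 0.39 = 0.031200
P(Breathing circuit lost) [OR] = 1 − (1−0.31) × (1−0.031200) × (1−0.38) × (1−0.39) = 0.747184
P(Scavenge line inoperative) [OR] = 1 − (1−0.16) × (1−0.08) × (1−0.747184) = 0.804624
P(Vaporizer chain lost) [OR] = 1 − (1−0.13) × (1−0.804624) × (1−0.03) = 0.835122
P(Anesthesia gas delivery interrupted) [OR] = 1 − (1−0.015000) × (1−0.835122) = 0.837595
Rounded to 4 decimal places: P(Anesthesia gas delivery interrupted) ≈ 0.8376.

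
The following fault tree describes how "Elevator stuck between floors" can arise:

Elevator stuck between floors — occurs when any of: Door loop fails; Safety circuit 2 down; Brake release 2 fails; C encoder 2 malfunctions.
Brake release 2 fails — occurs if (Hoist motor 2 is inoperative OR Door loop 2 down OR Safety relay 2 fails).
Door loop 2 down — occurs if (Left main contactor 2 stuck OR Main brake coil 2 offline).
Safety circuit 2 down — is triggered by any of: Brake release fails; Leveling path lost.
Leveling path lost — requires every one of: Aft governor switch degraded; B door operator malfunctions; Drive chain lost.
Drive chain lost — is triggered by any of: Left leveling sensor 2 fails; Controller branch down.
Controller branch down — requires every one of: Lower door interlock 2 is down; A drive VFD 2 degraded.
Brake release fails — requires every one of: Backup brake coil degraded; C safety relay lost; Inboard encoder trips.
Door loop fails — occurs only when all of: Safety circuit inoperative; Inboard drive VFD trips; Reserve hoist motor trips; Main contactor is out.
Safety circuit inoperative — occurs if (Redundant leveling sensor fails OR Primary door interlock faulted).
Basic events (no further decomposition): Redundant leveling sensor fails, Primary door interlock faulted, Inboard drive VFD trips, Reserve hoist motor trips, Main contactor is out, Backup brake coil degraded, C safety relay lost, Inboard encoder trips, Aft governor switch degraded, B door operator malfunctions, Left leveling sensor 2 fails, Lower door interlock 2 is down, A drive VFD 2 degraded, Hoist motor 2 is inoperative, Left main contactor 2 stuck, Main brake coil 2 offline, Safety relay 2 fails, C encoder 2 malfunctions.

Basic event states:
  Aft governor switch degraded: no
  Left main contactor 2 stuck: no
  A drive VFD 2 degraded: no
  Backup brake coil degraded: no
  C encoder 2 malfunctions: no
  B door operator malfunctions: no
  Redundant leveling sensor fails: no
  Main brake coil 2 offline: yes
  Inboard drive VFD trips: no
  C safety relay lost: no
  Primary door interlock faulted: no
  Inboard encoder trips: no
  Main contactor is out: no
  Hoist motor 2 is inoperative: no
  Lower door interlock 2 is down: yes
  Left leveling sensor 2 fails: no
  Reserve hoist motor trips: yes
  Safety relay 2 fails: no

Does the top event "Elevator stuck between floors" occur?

Safety circuit inoperative [OR]: Redundant leveling sensor fails=not, Primary door interlock faulted=not → no input occurs → does not occur.
Door loop fails [AND]: Safety circuit inoperative=not, Inboard drive VFD trips=not, Reserve hoist motor trips=occurs, Main contactor is out=not → not all inputs occur → does not occur.
Brake release fails [AND]: Backup brake coil degraded=not, C safety relay lost=not, Inboard encoder trips=not → not all inputs occur → does not occur.
Controller branch down [AND]: Lower door interlock 2 is down=occurs, A drive VFD 2 degraded=not → not all inputs occur → does not occur.
Drive chain lost [OR]: Left leveling sensor 2 fails=not, Controller branch down=not → no input occurs → does not occur.
Leveling path lost [AND]: Aft governor switch degraded=not, B door operator malfunctions=not, Drive chain lost=not → not all inputs occur → does not occur.
Safety circuit 2 down [OR]: Brake release fails=not, Leveling path lost=not → no input occurs → does not occur.
Door loop 2 down [OR]: Left main contactor 2 stuck=not, Main brake coil 2 offline=occurs → at least one input occurs → occurs.
Brake release 2 fails [OR]: Hoist motor 2 is inoperative=not, Door loop 2 down=occurs, Safety relay 2 fails=not → at least one input occurs → occurs.
Elevator stuck between floors [OR]: Door loop fails=not, Safety circuit 2 down=not, Brake release 2 fails=occurs, C encoder 2 malfunctions=not → at least one input occurs → occurs.

Yes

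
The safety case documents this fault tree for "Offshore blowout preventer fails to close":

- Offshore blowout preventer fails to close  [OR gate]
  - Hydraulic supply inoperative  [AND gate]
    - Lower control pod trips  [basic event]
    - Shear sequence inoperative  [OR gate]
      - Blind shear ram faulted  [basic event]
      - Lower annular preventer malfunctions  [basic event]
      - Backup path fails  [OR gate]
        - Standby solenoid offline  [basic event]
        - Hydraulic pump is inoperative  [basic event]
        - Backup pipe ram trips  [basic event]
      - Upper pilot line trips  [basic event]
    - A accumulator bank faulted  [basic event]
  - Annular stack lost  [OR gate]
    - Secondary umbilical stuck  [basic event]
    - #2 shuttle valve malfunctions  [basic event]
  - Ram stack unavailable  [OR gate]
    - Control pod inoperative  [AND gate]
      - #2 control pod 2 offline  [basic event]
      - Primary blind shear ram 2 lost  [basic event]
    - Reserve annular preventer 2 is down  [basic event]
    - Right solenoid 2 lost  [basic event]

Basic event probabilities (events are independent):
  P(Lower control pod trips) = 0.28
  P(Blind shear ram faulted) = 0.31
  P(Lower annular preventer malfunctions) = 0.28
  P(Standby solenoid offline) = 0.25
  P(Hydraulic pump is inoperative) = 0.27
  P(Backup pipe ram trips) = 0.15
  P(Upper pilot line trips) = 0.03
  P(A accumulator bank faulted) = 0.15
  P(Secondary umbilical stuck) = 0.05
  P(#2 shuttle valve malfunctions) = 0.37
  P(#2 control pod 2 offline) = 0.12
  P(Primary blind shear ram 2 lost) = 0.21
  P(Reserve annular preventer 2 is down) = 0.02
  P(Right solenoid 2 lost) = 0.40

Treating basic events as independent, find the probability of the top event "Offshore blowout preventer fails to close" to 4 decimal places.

P(Backup path fails) [OR] = 1 − (1−0.25) × (1−0.27) × (1−0.15) = 0.534625
P(Shear sequence inoperative) [OR] = 1 − (1−0.31) × (1−0.28) × (1−0.534625) × (1−0.03) = 0.775738
P(Hydraulic supply inoperative) [AND] = 0.28 × 0.775738 × 0.15 = 0.032581
P(Annular stack lost) [OR] = 1 − (1−0.05) × (1−0.37) = 0.401500
P(Control pod inoperative) [AND] = 0.12 × 0.21 = 0.025200
P(Ram stack unavailable) [OR] = 1 − (1−0.025200) × (1−0.02) × (1−0.40) = 0.426818
P(Offshore blowout preventer fails to close) [OR] = 1 − (1−0.032581) × (1−0.401500) × (1−0.426818) = 0.668127
Rounded to 4 decimal places: P(Offshore blowout preventer fails to close) ≈ 0.6681.

0.6681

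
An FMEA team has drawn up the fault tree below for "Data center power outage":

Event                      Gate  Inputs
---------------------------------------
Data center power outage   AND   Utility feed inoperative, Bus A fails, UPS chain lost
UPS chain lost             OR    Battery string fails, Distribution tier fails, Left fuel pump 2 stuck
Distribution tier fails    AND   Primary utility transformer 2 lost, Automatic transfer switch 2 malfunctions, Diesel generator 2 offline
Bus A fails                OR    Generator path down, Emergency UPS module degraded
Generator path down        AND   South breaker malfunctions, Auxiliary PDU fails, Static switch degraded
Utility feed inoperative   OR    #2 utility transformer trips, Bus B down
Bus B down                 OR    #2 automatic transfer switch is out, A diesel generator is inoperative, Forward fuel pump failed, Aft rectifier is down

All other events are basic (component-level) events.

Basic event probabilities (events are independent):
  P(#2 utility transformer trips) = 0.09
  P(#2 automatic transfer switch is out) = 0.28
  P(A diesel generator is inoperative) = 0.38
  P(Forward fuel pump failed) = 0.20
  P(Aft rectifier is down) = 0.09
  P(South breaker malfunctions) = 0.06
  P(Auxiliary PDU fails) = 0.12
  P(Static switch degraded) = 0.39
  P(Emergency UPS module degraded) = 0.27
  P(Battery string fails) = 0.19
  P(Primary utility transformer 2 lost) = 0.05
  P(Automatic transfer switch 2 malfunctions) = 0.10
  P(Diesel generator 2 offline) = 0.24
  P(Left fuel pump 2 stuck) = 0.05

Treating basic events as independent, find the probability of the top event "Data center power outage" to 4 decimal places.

P(Bus B down) [OR] = 1 − (1−0.28) × (1−0.38) × (1−0.20) × (1−0.09) = 0.675021
P(Utility feed inoperative) [OR] = 1 − (1−0.09) × (1−0.675021) = 0.704269
P(Generator path down) [AND] = 0.06 × 0.12 × 0.39 = 0.002808
P(Bus A fails) [OR] = 1 − (1−0.002808) × (1−0.27) = 0.272050
P(Distribution tier fails) [AND] = 0.05 × 0.10 × 0.24 = 0.001200
P(UPS chain lost) [OR] = 1 − (1−0.19) × (1−0.001200) × (1−0.05) = 0.231423
P(Data center power outage) [AND] = 0.704269 × 0.272050 × 0.231423 = 0.044340
Rounded to 4 decimal places: P(Data center power outage) ≈ 0.0443.

0.0443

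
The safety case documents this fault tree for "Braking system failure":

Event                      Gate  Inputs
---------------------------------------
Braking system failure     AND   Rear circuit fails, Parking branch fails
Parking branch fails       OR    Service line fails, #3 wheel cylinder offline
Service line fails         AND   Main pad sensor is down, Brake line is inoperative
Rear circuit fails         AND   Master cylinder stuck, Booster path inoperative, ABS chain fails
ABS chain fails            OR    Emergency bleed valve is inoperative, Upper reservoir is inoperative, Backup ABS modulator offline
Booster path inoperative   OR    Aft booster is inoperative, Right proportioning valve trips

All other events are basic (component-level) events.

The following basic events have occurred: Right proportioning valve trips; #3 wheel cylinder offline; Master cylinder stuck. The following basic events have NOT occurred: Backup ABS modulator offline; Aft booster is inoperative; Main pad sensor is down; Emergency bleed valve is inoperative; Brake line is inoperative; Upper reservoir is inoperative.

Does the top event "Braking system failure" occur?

No

Booster path inoperative [OR]: Aft booster is inoperative=not, Right proportioning valve trips=occurs → at least one input occurs → occurs.
ABS chain fails [OR]: Emergency bleed valve is inoperative=not, Upper reservoir is inoperative=not, Backup ABS modulator offline=not → no input occurs → does not occur.
Rear circuit fails [AND]: Master cylinder stuck=occurs, Booster path inoperative=occurs, ABS chain fails=not → not all inputs occur → does not occur.
Service line fails [AND]: Main pad sensor is down=not, Brake line is inoperative=not → not all inputs occur → does not occur.
Parking branch fails [OR]: Service line fails=not, #3 wheel cylinder offline=occurs → at least one input occurs → occurs.
Braking system failure [AND]: Rear circuit fails=not, Parking branch fails=occurs → not all inputs occur → does not occur.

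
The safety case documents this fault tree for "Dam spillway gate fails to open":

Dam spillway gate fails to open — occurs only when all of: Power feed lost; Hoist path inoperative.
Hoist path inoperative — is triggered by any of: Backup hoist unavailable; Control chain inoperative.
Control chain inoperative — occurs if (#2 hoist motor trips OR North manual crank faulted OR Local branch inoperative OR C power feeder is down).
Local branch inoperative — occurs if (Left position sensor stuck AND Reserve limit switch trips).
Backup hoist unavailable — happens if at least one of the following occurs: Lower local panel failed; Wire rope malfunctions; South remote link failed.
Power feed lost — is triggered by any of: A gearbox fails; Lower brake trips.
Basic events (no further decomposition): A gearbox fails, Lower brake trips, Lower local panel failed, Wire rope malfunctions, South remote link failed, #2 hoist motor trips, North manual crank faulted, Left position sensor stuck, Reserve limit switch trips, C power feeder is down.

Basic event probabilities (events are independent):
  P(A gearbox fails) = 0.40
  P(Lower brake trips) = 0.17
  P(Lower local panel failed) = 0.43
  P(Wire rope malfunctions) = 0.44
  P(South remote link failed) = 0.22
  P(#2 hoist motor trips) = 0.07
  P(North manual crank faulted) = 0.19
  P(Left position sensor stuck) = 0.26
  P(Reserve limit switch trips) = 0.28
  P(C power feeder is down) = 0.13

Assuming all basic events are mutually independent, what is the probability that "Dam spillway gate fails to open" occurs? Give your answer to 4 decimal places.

P(Power feed lost) [OR] = 1 − (1−0.40) × (1−0.17) = 0.502000
P(Backup hoist unavailable) [OR] = 1 − (1−0.43) × (1−0.44) × (1−0.22) = 0.751024
P(Local branch inoperative) [AND] = 0.26 × 0.28 = 0.072800
P(Control chain inoperative) [OR] = 1 − (1−0.07) × (1−0.19) × (1−0.072800) × (1−0.13) = 0.392340
P(Hoist path inoperative) [OR] = 1 − (1−0.751024) × (1−0.392340) = 0.848707
P(Dam spillway gate fails to open) [AND] = 0.502000 × 0.848707 = 0.426051
Rounded to 4 decimal places: P(Dam spillway gate fails to open) ≈ 0.4261.

0.4261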